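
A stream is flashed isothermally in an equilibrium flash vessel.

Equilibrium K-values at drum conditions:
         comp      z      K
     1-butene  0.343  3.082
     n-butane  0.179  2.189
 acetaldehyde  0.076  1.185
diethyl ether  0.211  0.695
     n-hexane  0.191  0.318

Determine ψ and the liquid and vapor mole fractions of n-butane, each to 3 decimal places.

Let ψ = V/F and solve Σ zᵢ(Kᵢ−1)/(1+ψ(Kᵢ−1)) = 0.
Check two-phase: ΣzᵢKᵢ = 1.746 > 1 and Σzᵢ/Kᵢ = 1.161 > 1, so g(0) = 0.746 > 0 and g(1) = -0.161 < 0.
Newton iteration, ψ⁰ = 0.6:
  ψ = 0.600: g = 0.1551, g' = -0.666 → ψ = 0.833
  ψ = 0.833: g = -0.0075, g' = -0.776 → ψ = 0.823
Converged at ψ = 0.823.
Compositions from xᵢ = zᵢ/(1+ψ(Kᵢ−1)), yᵢ = Kᵢxᵢ:
  1-butene: x = 0.126, y = 0.390
  n-butane: x = 0.090, y = 0.198
  acetaldehyde: x = 0.066, y = 0.078
  diethyl ether: x = 0.282, y = 0.196
  n-hexane: x = 0.435, y = 0.138

ψ = 0.823, x_n-butane = 0.090, y_n-butane = 0.198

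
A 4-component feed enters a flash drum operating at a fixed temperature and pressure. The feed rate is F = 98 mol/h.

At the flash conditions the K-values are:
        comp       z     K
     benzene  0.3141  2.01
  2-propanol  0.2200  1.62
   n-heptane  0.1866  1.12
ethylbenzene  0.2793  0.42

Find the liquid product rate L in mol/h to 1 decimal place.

Material balance + equilibrium reduce to Σ zᵢ(Kᵢ−1)/(1+β(Kᵢ−1)) = 0.
Feasibility: ΣzᵢKᵢ = 1.3140, Σzᵢ/Kᵢ = 1.1237 — both > 1, two phases present.
Iterate (Newton) starting at β = 0.63:
  β = 0.6300: g = 0.05751, g' = -0.3990 → β = 0.7741
  β = 0.7741: g = -0.00331, g' = -0.4512 → β = 0.7668
Converged at β = 0.7668.
Then V = β·F = 0.7668·98 = 75.1 mol/h and L = F − V = 22.9 mol/h.

L = 22.9 mol/h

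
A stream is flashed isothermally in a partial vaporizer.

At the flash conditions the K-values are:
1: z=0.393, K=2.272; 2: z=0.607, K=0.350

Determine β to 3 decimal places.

β = 0.127

Newton iteration, β⁰ = 0.5:
  β = 0.500: g = -0.2790, g' = -0.800 → β = 0.151
  β = 0.151: g = -0.0185, g' = -0.763 → β = 0.127
Converged at β = 0.127.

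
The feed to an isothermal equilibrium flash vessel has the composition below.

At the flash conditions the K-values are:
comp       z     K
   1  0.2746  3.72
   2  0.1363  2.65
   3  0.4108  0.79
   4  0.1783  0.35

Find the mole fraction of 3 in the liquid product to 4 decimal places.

Let β = V/F and solve Σ zᵢ(Kᵢ−1)/(1+β(Kᵢ−1)) = 0.
g(0) = ΣzᵢKᵢ − 1 = 0.7696 and g(1) = 1 − Σzᵢ/Kᵢ = -0.1547, so a root lies in (0, 1).
Newton–Raphson from β = 0.5:
  β = 0.5000: g = 0.17163, g' = -0.6641 → β = 0.7584
  β = 0.7584: g = 0.01255, g' = -0.6084 → β = 0.7791
  β = 0.7791: g = -0.00006, g' = -0.6150 → β = 0.7790
Converged at β = 0.7790.
Compositions from xᵢ = zᵢ/(1+β(Kᵢ−1)), yᵢ = Kᵢxᵢ:
  1: x = 0.0880, y = 0.3275
  2: x = 0.0596, y = 0.1581
  3: x = 0.4911, y = 0.3880
  4: x = 0.3612, y = 0.1264

x_3 = 0.4911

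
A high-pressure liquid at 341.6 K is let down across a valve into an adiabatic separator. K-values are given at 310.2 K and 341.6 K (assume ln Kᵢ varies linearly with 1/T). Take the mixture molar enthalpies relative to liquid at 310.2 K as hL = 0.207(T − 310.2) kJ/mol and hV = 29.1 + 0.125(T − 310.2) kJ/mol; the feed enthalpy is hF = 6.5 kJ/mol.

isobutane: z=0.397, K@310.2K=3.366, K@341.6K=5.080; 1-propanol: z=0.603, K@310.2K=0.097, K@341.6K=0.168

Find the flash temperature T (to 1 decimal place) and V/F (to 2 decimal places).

Adiabatic flash: solve Rachford–Rice at each trial T, then check hF = ψ·hV(T) + (1−ψ)·hL(T).
  T = 310.2 K: K = (3.366, 0.097), RR gives ψ = 0.185, H_out = 5.377 kJ/mol
  T = 341.6 K: K = (5.080, 0.168), RR gives ψ = 0.329, H_out = 15.236 kJ/mol
  T = 325.9 K: K = (4.176, 0.129), RR gives ψ = 0.266, H_out = 10.652 kJ/mol
  T = 318.0 K: K = (3.757, 0.112), RR gives ψ = 0.228, H_out = 8.118 kJ/mol
  T = 314.1 K: K = (3.558, 0.104), RR gives ψ = 0.208, H_out = 6.783 kJ/mol
  T = 312.1 K: K = (3.459, 0.101), RR gives ψ = 0.196, H_out = 6.072 kJ/mol
Linear interpolation between T = 312.1 (H_out = 6.072) and T = 314.1 (H_out = 6.783) on hF = 6.5 gives T ≈ 313.3 K, at which ψ = 0.20.

T = 313.3 K, V/F = 0.20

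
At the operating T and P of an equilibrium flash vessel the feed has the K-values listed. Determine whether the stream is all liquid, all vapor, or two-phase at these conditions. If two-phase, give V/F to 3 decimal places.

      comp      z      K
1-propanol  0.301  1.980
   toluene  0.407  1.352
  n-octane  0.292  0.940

ΣzᵢKᵢ = 1.421; Σzᵢ/Kᵢ = 0.764.
Since Σzᵢ/Kᵢ < 1 the mixture is above its dew point — single vapor phase.

all vapor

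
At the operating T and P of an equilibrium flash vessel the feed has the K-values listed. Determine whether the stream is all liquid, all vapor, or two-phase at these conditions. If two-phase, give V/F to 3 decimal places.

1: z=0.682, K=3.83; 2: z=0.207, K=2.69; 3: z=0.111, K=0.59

ΣzᵢKᵢ = 3.234; Σzᵢ/Kᵢ = 0.443.
Since Σzᵢ/Kᵢ < 1 the mixture is above its dew point — single vapor phase.

all vapor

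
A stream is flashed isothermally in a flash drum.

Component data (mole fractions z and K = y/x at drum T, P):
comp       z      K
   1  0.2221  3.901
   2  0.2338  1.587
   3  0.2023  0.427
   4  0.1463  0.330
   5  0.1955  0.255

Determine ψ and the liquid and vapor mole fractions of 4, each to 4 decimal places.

Newton iteration, ψ⁰ = 0.5:
  ψ = 0.5000: g = -0.17294, g' = -0.9140 → ψ = 0.3108
  ψ = 0.3108: g = 0.00054, g' = -0.9614 → ψ = 0.3113
Converged at ψ = 0.3113.
Compositions from xᵢ = zᵢ/(1+ψ(Kᵢ−1)), yᵢ = Kᵢxᵢ:
  1: x = 0.1167, y = 0.4552
  2: x = 0.1977, y = 0.3137
  3: x = 0.2462, y = 0.1051
  4: x = 0.1849, y = 0.0610
  5: x = 0.2545, y = 0.0649

ψ = 0.3113, x_4 = 0.1849, y_4 = 0.0610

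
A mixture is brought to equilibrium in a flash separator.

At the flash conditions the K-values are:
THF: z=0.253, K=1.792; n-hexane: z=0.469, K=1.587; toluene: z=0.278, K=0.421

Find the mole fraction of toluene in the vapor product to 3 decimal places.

Newton–Raphson from V/F = 0.67:
  V/F = 0.670: g = 0.0655, g' = -0.400 → V/F = 0.834
  V/F = 0.834: g = -0.0057, g' = -0.479 → V/F = 0.822
Converged at V/F = 0.822.
Compositions from xᵢ = zᵢ/(1+V/F(Kᵢ−1)), yᵢ = Kᵢxᵢ:
  THF: x = 0.153, y = 0.275
  n-hexane: x = 0.316, y = 0.502
  toluene: x = 0.530, y = 0.223

y_toluene = 0.223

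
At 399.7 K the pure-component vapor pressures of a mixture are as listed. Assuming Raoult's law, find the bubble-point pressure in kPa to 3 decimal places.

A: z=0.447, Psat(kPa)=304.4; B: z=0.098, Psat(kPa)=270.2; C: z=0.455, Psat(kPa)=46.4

At the bubble point ψ → 0, so ΣzᵢKᵢ = 1 with Kᵢ = Pᵢˢᵃᵗ/P ⇒ P = ΣzᵢPᵢˢᵃᵗ.
P = 0.447·304.4 + 0.098·270.2 + 0.455·46.4 = 183.658 kPa

Pbub = 183.658 kPa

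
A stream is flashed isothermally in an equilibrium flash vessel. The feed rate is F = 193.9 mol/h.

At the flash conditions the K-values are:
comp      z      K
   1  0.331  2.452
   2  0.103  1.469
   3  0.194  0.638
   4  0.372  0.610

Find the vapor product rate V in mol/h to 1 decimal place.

Rachford–Rice: g(ψ) = Σ zᵢ(Kᵢ−1)/(1+ψ(Kᵢ−1)) = 0.
Feasibility: ΣzᵢKᵢ = 1.314, Σzᵢ/Kᵢ = 1.119 — both > 1, two phases present.
Iterate (Newton) starting at ψ = 0.38:
  ψ = 0.380: g = 0.0990, g' = -0.418 → ψ = 0.617
  ψ = 0.617: g = 0.0096, g' = -0.348 → ψ = 0.644
Converged at ψ = 0.644.
Then V = ψ·F = 0.6444·193.9 = 125.0 mol/h and L = F − V = 68.9 mol/h.

V = 125.0 mol/h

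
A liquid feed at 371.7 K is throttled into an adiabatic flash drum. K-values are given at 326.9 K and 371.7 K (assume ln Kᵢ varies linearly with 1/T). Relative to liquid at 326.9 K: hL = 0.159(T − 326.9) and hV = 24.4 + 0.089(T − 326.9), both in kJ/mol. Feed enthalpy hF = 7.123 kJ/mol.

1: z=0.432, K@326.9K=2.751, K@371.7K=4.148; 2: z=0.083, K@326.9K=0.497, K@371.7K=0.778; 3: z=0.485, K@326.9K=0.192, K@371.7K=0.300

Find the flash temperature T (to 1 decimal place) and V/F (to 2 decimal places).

T = 331.1 K, V/F = 0.27

Adiabatic flash: solve Rachford–Rice at each trial T, then check hF = ψ·hV(T) + (1−ψ)·hL(T).
  T = 326.9 K: K = (2.751, 0.497, 0.192), RR gives ψ = 0.239, H_out = 5.835 kJ/mol
  T = 371.7 K: K = (4.148, 0.778, 0.300), RR gives ψ = 0.488, H_out = 17.498 kJ/mol
  T = 349.3 K: K = (3.423, 0.631, 0.243), RR gives ψ = 0.375, H_out = 12.134 kJ/mol
  T = 338.1 K: K = (3.080, 0.562, 0.217), RR gives ψ = 0.312, H_out = 9.155 kJ/mol
  T = 332.5 K: K = (2.913, 0.529, 0.204), RR gives ψ = 0.277, H_out = 7.547 kJ/mol
  T = 329.7 K: K = (2.832, 0.513, 0.198), RR gives ψ = 0.259, H_out = 6.706 kJ/mol
  T = 331.1 K: K = (2.873, 0.521, 0.201), RR gives ψ = 0.268, H_out = 7.130 kJ/mol
Linear interpolation between T = 329.7 (H_out = 6.706) and T = 331.1 (H_out = 7.130) on hF = 7.123 gives T ≈ 331.1 K, at which ψ = 0.27.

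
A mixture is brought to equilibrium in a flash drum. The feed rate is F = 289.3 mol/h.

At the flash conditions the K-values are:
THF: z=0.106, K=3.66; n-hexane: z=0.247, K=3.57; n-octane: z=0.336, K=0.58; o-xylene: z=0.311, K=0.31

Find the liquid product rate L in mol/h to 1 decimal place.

Material balance + equilibrium reduce to Σ zᵢ(Kᵢ−1)/(1+ψ(Kᵢ−1)) = 0.
g(0) = ΣzᵢKᵢ − 1 = 0.561 and g(1) = 1 − Σzᵢ/Kᵢ = -0.681, so a root lies in (0, 1).
Iterate (Newton) starting at ψ = 0.55:
  ψ = 0.550: g = -0.1519, g' = -0.889 → ψ = 0.379
  ψ = 0.379: g = 0.0035, g' = -0.960 → ψ = 0.383
Converged at ψ = 0.383.
Then V = ψ·F = 0.3827·289.3 = 110.7 mol/h and L = F − V = 178.6 mol/h.

L = 178.6 mol/h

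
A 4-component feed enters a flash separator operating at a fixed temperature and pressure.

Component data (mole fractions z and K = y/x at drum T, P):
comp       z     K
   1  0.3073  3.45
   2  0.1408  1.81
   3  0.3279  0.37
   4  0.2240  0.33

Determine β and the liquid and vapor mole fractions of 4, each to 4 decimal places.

β = 0.3844, x_4 = 0.3017, y_4 = 0.0996

Material balance + equilibrium reduce to Σ zᵢ(Kᵢ−1)/(1+β(Kᵢ−1)) = 0.
Feasibility: ΣzᵢKᵢ = 1.5103, Σzᵢ/Kᵢ = 1.7319 — both > 1, two phases present.
Iterate (Newton) starting at β = 0.54:
  β = 0.5400: g = -0.14481, g' = -0.9324 → β = 0.3847
  β = 0.3847: g = -0.00031, g' = -0.9518 → β = 0.3844
Converged at β = 0.3844.
Compositions from xᵢ = zᵢ/(1+β(Kᵢ−1)), yᵢ = Kᵢxᵢ:
  1: x = 0.1583, y = 0.5460
  2: x = 0.1074, y = 0.1943
  3: x = 0.4327, y = 0.1601
  4: x = 0.3017, y = 0.0996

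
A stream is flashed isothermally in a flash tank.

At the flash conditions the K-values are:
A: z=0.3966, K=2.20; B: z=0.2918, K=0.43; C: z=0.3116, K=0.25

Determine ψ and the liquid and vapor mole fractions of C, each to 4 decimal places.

Rachford–Rice: g(ψ) = Σ zᵢ(Kᵢ−1)/(1+ψ(Kᵢ−1)) = 0.
g(0) = ΣzᵢKᵢ − 1 = 0.0759 and g(1) = 1 − Σzᵢ/Kᵢ = -1.1053, so a root lies in (0, 1).
Iterate (Newton) starting at ψ = 0.56:
  ψ = 0.5600: g = -0.36260, g' = -0.9299 → ψ = 0.1701
  ψ = 0.1701: g = -0.05678, g' = -0.7404 → ψ = 0.0934
  ψ = 0.0934: g = 0.00100, g' = -0.7702 → ψ = 0.0947
Converged at ψ = 0.0947.
Compositions from xᵢ = zᵢ/(1+ψ(Kᵢ−1)), yᵢ = Kᵢxᵢ:
  A: x = 0.3561, y = 0.7835
  B: x = 0.3084, y = 0.1326
  C: x = 0.3354, y = 0.0839

ψ = 0.0947, x_C = 0.3354, y_C = 0.0839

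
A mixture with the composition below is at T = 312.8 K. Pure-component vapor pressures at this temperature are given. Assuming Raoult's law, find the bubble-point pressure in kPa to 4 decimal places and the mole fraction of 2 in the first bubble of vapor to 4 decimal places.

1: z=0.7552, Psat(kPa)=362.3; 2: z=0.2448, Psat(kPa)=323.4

Pbub = 352.7773 kPa, y_2 = 0.2244

At the bubble point ψ → 0, so ΣzᵢKᵢ = 1 with Kᵢ = Pᵢˢᵃᵗ/P ⇒ P = ΣzᵢPᵢˢᵃᵗ.
P = 0.7552·362.3 + 0.2448·323.4 = 352.7773 kPa
yᵢ = zᵢPᵢˢᵃᵗ/P ⇒ y_2 = 0.2448·323.4/352.7773 = 0.2244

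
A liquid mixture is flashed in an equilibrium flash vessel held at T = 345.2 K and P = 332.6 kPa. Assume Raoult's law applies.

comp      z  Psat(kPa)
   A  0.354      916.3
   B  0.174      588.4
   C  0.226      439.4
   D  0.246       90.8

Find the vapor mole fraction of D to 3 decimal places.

Raoult's law: Kᵢ = Pᵢˢᵃᵗ/P = Pᵢˢᵃᵗ/332.6.
  K_A = 916.3/332.6 = 2.75496, K_B = 588.4/332.6 = 1.76909, K_C = 439.4/332.6 = 1.32111, K_D = 90.8/332.6 = 0.27300
Iterate (Newton) starting at V/F = 0.52:
  V/F = 0.520: g = 0.1951, g' = -0.704 → V/F = 0.797
  V/F = 0.797: g = -0.0256, g' = -0.979 → V/F = 0.771
  V/F = 0.771: g = -0.0007, g' = -0.926 → V/F = 0.770
Converged at V/F = 0.770.
Compositions from xᵢ = zᵢ/(1+V/F(Kᵢ−1)), yᵢ = Kᵢxᵢ:
  A: x = 0.151, y = 0.415
  B: x = 0.109, y = 0.193
  C: x = 0.181, y = 0.239
  D: x = 0.559, y = 0.153

y_D = 0.153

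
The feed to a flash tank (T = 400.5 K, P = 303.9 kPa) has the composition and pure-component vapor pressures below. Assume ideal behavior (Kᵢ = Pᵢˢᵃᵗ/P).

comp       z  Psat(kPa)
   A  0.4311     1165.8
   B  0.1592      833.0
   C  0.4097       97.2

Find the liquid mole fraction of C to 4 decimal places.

x_C = 0.7843

Raoult's law: Kᵢ = Pᵢˢᵃᵗ/P = Pᵢˢᵃᵗ/303.9.
  K_A = 1165.8/303.9 = 3.836130, K_B = 833.0/303.9 = 2.741033, K_C = 97.2/303.9 = 0.319842
Newton iteration, V/F⁰ = 0.5:
  V/F = 0.5000: g = 0.23155, g' = -1.1662 → V/F = 0.6986
  V/F = 0.6986: g = 0.00428, g' = -1.1764 → V/F = 0.7022
Converged at V/F = 0.7022.
Compositions from xᵢ = zᵢ/(1+V/F(Kᵢ−1)), yᵢ = Kᵢxᵢ:
  A: x = 0.1441, y = 0.5528
  B: x = 0.0716, y = 0.1963
  C: x = 0.7843, y = 0.2508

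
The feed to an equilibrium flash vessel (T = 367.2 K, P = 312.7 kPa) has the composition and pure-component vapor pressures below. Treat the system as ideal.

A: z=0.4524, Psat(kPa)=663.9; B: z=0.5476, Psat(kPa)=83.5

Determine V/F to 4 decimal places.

Raoult's law: Kᵢ = Pᵢˢᵃᵗ/P = Pᵢˢᵃᵗ/312.7.
  K_A = 663.9/312.7 = 2.123121, K_B = 83.5/312.7 = 0.267029
Binary case is linear: z₁(K₁−1)(1+V/F(K₂−1)) + z₂(K₂−1)(1+V/F(K₁−1)) = 0
⇒ V/F = [z₁(K₁−1)+z₂(K₂−1)] / [−(K₁−1)(K₂−1)] = 0.10673/0.82322 = 0.1296

V/F = 0.1296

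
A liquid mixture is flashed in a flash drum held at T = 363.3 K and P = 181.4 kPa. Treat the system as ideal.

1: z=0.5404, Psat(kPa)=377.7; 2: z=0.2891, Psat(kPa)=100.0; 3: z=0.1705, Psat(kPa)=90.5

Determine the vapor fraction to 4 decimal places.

ψ = 0.7278

Raoult's law: Kᵢ = Pᵢˢᵃᵗ/P = Pᵢˢᵃᵗ/181.4.
  K_1 = 377.7/181.4 = 2.082139, K_2 = 100.0/181.4 = 0.551268, K_3 = 90.5/181.4 = 0.498897
Rachford–Rice: g(ψ) = Σ zᵢ(Kᵢ−1)/(1+ψ(Kᵢ−1)) = 0.
Feasibility: ΣzᵢKᵢ = 1.3696, Σzᵢ/Kᵢ = 1.1257 — both > 1, two phases present.
Iterate (Newton) starting at ψ = 0.4:
  ψ = 0.4000: g = 0.14316, g' = -0.4617 → ψ = 0.7101
  ψ = 0.7101: g = 0.00765, g' = -0.4309 → ψ = 0.7279
  ψ = 0.7279: g = -0.00001, g' = -0.4325 → ψ = 0.7278
Converged at ψ = 0.7278.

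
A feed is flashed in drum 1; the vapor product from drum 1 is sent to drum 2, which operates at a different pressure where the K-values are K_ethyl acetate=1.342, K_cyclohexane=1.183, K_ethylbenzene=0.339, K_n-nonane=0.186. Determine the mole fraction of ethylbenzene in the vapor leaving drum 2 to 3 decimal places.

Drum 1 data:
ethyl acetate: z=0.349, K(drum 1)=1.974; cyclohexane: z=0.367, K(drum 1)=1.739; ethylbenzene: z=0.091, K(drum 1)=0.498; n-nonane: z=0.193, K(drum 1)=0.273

Drum 1:
Let ψ₁ = V/F and solve Σ zᵢ(Kᵢ−1)/(1+ψ₁(Kᵢ−1)) = 0.
Check two-phase: ΣzᵢKᵢ = 1.425 > 1 and Σzᵢ/Kᵢ = 1.278 > 1, so g(0) = 0.425 > 0 and g(1) = -0.278 < 0.
Newton–Raphson from ψ₁ = 0.5:
  ψ₁ = 0.500: g = 0.1452, g' = -0.549 → ψ₁ = 0.764
  ψ₁ = 0.764: g = -0.0218, g' = -0.768 → ψ₁ = 0.736
  ψ₁ = 0.736: g = -0.0006, g' = -0.726 → ψ₁ = 0.735
Converged at ψ₁ = 0.735.
Drum-1 compositions:
  ethyl acetate: x = 0.203, y = 0.401
  cyclohexane: x = 0.238, y = 0.414
  ethylbenzene: x = 0.144, y = 0.072
  n-nonane: x = 0.415, y = 0.113
Drum-2 feed = drum-1 vapor: z₂ = (0.4015, 0.4135, 0.0718, 0.1132).
Drum 2:
Newton–Raphson from ψ₂ = 0.5:
  ψ₂ = 0.500: g = -0.0397, g' = -0.329 → ψ₂ = 0.379
  ψ₂ = 0.379: g = -0.0044, g' = -0.262 → ψ₂ = 0.363
  ψ₂ = 0.363: g = -0.0001, g' = -0.255 → ψ₂ = 0.362
Converged at ψ₂ = 0.362.
  ethyl acetate: x = 0.357, y = 0.479
  cyclohexane: x = 0.388, y = 0.459
  ethylbenzene: x = 0.094, y = 0.032
  n-nonane: x = 0.161, y = 0.030

y_ethylbenzene (drum 2) = 0.032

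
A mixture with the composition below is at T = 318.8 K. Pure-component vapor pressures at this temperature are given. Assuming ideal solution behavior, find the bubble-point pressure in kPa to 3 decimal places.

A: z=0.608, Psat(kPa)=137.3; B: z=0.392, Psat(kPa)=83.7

Pbub = 116.289 kPa

At the bubble point ψ → 0, so ΣzᵢKᵢ = 1 with Kᵢ = Pᵢˢᵃᵗ/P ⇒ P = ΣzᵢPᵢˢᵃᵗ.
P = 0.608·137.3 + 0.392·83.7 = 116.289 kPa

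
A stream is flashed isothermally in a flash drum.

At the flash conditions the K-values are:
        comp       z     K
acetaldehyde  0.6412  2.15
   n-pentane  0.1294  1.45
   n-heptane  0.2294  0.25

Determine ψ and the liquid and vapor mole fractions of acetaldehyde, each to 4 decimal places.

Iterate (Newton) starting at ψ = 0.5:
  ψ = 0.5000: g = 0.24043, g' = -0.6896 → ψ = 0.8486
  ψ = 0.8486: g = -0.05796, g' = -1.2074 → ψ = 0.8006
  ψ = 0.8006: g = -0.00391, g' = -1.0524 → ψ = 0.7969
Converged at ψ = 0.7969.
Compositions from xᵢ = zᵢ/(1+ψ(Kᵢ−1)), yᵢ = Kᵢxᵢ:
  acetaldehyde: x = 0.3346, y = 0.7194
  n-pentane: x = 0.0952, y = 0.1381
  n-heptane: x = 0.5702, y = 0.1425

ψ = 0.7969, x_acetaldehyde = 0.3346, y_acetaldehyde = 0.7194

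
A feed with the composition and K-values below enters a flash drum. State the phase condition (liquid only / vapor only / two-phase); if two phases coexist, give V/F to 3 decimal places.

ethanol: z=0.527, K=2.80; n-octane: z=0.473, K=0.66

ΣzᵢKᵢ = 1.788; Σzᵢ/Kᵢ = 0.905.
Since Σzᵢ/Kᵢ < 1 the mixture is above its dew point — single vapor phase.

vapor only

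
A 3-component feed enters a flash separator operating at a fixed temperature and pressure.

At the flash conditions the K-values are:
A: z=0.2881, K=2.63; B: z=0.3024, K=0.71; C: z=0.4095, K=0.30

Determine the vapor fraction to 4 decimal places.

ψ = 0.1064

Rachford–Rice: g(ψ) = Σ zᵢ(Kᵢ−1)/(1+ψ(Kᵢ−1)) = 0.
Check two-phase: ΣzᵢKᵢ = 1.0953 > 1 and Σzᵢ/Kᵢ = 1.9005 > 1, so g(0) = 0.0953 > 0 and g(1) = -0.9005 < 0.
Newton iteration, ψ⁰ = 0.5:
  ψ = 0.5000: g = -0.28483, g' = -0.7421 → ψ = 0.1162
  ψ = 0.1162: g = -0.00794, g' = -0.8061 → ψ = 0.1063
  ψ = 0.1063: g = 0.00005, g' = -0.8173 → ψ = 0.1064
Converged at ψ = 0.1064.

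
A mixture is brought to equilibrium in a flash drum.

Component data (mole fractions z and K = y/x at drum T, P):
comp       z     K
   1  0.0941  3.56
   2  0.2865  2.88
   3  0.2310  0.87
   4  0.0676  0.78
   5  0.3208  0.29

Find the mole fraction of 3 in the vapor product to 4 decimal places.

Newton iteration, β⁰ = 0.5:
  β = 0.5000: g = -0.01866, g' = -0.7850 → β = 0.4762
Converged at β = 0.4762.
Compositions from xᵢ = zᵢ/(1+β(Kᵢ−1)), yᵢ = Kᵢxᵢ:
  1: x = 0.0424, y = 0.1510
  2: x = 0.1512, y = 0.4354
  3: x = 0.2462, y = 0.2142
  4: x = 0.0755, y = 0.0589
  5: x = 0.4847, y = 0.1406

y_3 = 0.2142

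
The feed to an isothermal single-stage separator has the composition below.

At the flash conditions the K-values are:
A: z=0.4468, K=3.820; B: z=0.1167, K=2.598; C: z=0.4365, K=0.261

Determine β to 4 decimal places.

Material balance + equilibrium reduce to Σ zᵢ(Kᵢ−1)/(1+β(Kᵢ−1)) = 0.
g(0) = ΣzᵢKᵢ − 1 = 1.1239 and g(1) = 1 − Σzᵢ/Kᵢ = -0.8343, so a root lies in (0, 1).
Newton–Raphson from β = 0.5:
  β = 0.5000: g = 0.11486, g' = -1.3035 → β = 0.5881
  β = 0.5881: g = -0.00046, g' = -1.3277 → β = 0.5878
Converged at β = 0.5878.

β = 0.5878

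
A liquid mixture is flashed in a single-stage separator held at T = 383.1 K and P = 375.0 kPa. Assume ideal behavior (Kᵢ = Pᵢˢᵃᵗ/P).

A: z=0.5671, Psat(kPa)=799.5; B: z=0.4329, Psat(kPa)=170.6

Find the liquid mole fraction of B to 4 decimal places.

Raoult's law: Kᵢ = Pᵢˢᵃᵗ/P = Pᵢˢᵃᵗ/375.0.
  K_A = 799.5/375.0 = 2.132000, K_B = 170.6/375.0 = 0.454933
Rachford–Rice: g(ψ) = Σ zᵢ(Kᵢ−1)/(1+ψ(Kᵢ−1)) = 0.
Feasibility: ΣzᵢKᵢ = 1.4060, Σzᵢ/Kᵢ = 1.2176 — both > 1, two phases present.
Binary case is linear: z₁(K₁−1)(1+ψ(K₂−1)) + z₂(K₂−1)(1+ψ(K₁−1)) = 0
⇒ ψ = [z₁(K₁−1)+z₂(K₂−1)] / [−(K₁−1)(K₂−1)] = 0.40600/0.61702 = 0.6580
Compositions from xᵢ = zᵢ/(1+ψ(Kᵢ−1)), yᵢ = Kᵢxᵢ:
  A: x = 0.3250, y = 0.6929
  B: x = 0.6750, y = 0.3071

x_B = 0.6750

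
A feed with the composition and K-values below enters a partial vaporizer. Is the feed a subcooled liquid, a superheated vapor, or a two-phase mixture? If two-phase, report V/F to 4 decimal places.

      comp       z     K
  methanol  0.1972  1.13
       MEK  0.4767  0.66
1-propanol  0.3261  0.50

ΣzᵢKᵢ = 0.7005; Σzᵢ/Kᵢ = 1.5490.
Since ΣzᵢKᵢ < 1 the mixture is below its bubble point — single liquid phase.

subcooled liquid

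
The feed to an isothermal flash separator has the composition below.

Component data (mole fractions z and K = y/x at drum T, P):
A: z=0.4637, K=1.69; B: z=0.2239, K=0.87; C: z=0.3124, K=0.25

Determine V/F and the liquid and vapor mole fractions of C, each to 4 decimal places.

V/F = 0.1408, x_C = 0.3493, y_C = 0.0873

Iterate (Newton) starting at V/F = 0.41:
  V/F = 0.4100: g = -0.11969, g' = -0.5048 → V/F = 0.1729
  V/F = 0.1729: g = -0.01313, g' = -0.4122 → V/F = 0.1410
  V/F = 0.1410: g = -0.00009, g' = -0.4070 → V/F = 0.1408
Converged at V/F = 0.1408.
Compositions from xᵢ = zᵢ/(1+V/F(Kᵢ−1)), yᵢ = Kᵢxᵢ:
  A: x = 0.4226, y = 0.7143
  B: x = 0.2281, y = 0.1984
  C: x = 0.3493, y = 0.0873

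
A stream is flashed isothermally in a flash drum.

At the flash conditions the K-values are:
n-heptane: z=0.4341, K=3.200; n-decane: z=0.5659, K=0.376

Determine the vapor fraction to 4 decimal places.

Binary case is linear: z₁(K₁−1)(1+ψ(K₂−1)) + z₂(K₂−1)(1+ψ(K₁−1)) = 0
⇒ ψ = [z₁(K₁−1)+z₂(K₂−1)] / [−(K₁−1)(K₂−1)] = 0.60190/1.37280 = 0.4384

ψ = 0.4384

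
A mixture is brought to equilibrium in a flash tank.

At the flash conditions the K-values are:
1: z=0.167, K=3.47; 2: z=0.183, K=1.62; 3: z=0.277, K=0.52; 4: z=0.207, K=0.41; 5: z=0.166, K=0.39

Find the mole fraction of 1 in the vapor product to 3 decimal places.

y_1 = 0.408

Newton–Raphson from V/F = 0.5:
  V/F = 0.500: g = -0.2227, g' = -0.628 → V/F = 0.146
  V/F = 0.146: g = 0.0198, g' = -0.845 → V/F = 0.169
  V/F = 0.169: g = 0.0005, g' = -0.806 → V/F = 0.170
Converged at V/F = 0.170.
Compositions from xᵢ = zᵢ/(1+V/F(Kᵢ−1)), yᵢ = Kᵢxᵢ:
  1: x = 0.118, y = 0.408
  2: x = 0.166, y = 0.268
  3: x = 0.302, y = 0.157
  4: x = 0.230, y = 0.094
  5: x = 0.185, y = 0.072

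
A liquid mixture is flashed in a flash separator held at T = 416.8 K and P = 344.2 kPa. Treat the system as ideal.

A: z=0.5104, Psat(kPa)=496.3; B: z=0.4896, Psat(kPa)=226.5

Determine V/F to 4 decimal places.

Raoult's law: Kᵢ = Pᵢˢᵃᵗ/P = Pᵢˢᵃᵗ/344.2.
  K_A = 496.3/344.2 = 1.441894, K_B = 226.5/344.2 = 0.658048
Material balance + equilibrium reduce to Σ zᵢ(Kᵢ−1)/(1+V/F(Kᵢ−1)) = 0.
Check two-phase: ΣzᵢKᵢ = 1.0581 > 1 and Σzᵢ/Kᵢ = 1.0980 > 1, so g(0) = 0.0581 > 0 and g(1) = -0.0980 < 0.
Binary case is linear: z₁(K₁−1)(1+V/F(K₂−1)) + z₂(K₂−1)(1+V/F(K₁−1)) = 0
⇒ V/F = [z₁(K₁−1)+z₂(K₂−1)] / [−(K₁−1)(K₂−1)] = 0.05812/0.15111 = 0.3846

V/F = 0.3846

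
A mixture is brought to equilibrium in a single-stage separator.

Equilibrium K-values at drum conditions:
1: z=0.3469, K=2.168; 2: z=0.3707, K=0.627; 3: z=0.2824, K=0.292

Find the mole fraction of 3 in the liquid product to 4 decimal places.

Material balance + equilibrium reduce to Σ zᵢ(Kᵢ−1)/(1+β(Kᵢ−1)) = 0.
Feasibility: ΣzᵢKᵢ = 1.0670, Σzᵢ/Kᵢ = 1.7184 — both > 1, two phases present.
Iterate (Newton) starting at β = 0.5:
  β = 0.5000: g = -0.22368, g' = -0.6058 → β = 0.1307
  β = 0.1307: g = -0.01419, g' = -0.5851 → β = 0.1065
  β = 0.1065: g = 0.00013, g' = -0.5959 → β = 0.1067
Converged at β = 0.1067.
Compositions from xᵢ = zᵢ/(1+β(Kᵢ−1)), yᵢ = Kᵢxᵢ:
  1: x = 0.3085, y = 0.6687
  2: x = 0.3861, y = 0.2421
  3: x = 0.3055, y = 0.0892

x_3 = 0.3055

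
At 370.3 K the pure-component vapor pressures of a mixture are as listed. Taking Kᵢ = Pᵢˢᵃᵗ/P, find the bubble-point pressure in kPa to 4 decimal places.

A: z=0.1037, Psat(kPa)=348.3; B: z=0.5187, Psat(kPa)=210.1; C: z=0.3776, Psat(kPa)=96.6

Pbub = 181.5737 kPa

At the bubble point ψ → 0, so ΣzᵢKᵢ = 1 with Kᵢ = Pᵢˢᵃᵗ/P ⇒ P = ΣzᵢPᵢˢᵃᵗ.
P = 0.1037·348.3 + 0.5187·210.1 + 0.3776·96.6 = 181.5737 kPa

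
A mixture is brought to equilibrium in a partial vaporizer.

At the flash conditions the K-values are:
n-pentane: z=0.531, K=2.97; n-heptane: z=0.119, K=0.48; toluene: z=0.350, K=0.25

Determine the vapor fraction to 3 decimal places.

Let ψ = V/F and solve Σ zᵢ(Kᵢ−1)/(1+ψ(Kᵢ−1)) = 0.
Feasibility: ΣzᵢKᵢ = 1.722, Σzᵢ/Kᵢ = 1.827 — both > 1, two phases present.
Newton–Raphson from ψ = 0.35:
  ψ = 0.350: g = 0.1876, g' = -1.132 → ψ = 0.516
  ψ = 0.516: g = 0.0063, g' = -1.091 → ψ = 0.521
Converged at ψ = 0.521.

ψ = 0.521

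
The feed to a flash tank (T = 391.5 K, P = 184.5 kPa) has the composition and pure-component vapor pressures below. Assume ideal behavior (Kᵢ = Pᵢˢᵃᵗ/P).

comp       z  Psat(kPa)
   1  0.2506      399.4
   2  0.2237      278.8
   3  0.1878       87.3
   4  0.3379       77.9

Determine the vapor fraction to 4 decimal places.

Raoult's law: Kᵢ = Pᵢˢᵃᵗ/P = Pᵢˢᵃᵗ/184.5.
  K_1 = 399.4/184.5 = 2.164770, K_2 = 278.8/184.5 = 1.511111, K_3 = 87.3/184.5 = 0.473171, K_4 = 77.9/184.5 = 0.422222
Newton–Raphson from ψ = 0.37:
  ψ = 0.3700: g = -0.07108, g' = -0.4703 → ψ = 0.2189
  ψ = 0.2189: g = 0.00010, g' = -0.4776 → ψ = 0.2191
Converged at ψ = 0.2191.

ψ = 0.2191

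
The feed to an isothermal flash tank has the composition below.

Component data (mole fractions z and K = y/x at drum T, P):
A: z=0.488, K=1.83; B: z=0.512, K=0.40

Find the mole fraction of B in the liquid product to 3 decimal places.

x_B = 0.580

Material balance + equilibrium reduce to Σ zᵢ(Kᵢ−1)/(1+β(Kᵢ−1)) = 0.
Check two-phase: ΣzᵢKᵢ = 1.098 > 1 and Σzᵢ/Kᵢ = 1.547 > 1, so g(0) = 0.098 > 0 and g(1) = -0.547 < 0.
Iterate (Newton) starting at β = 0.5:
  β = 0.500: g = -0.1526, g' = -0.544 → β = 0.220
  β = 0.220: g = -0.0112, g' = -0.485 → β = 0.196
Converged at β = 0.196.
Compositions from xᵢ = zᵢ/(1+β(Kᵢ−1)), yᵢ = Kᵢxᵢ:
  A: x = 0.420, y = 0.768
  B: x = 0.580, y = 0.232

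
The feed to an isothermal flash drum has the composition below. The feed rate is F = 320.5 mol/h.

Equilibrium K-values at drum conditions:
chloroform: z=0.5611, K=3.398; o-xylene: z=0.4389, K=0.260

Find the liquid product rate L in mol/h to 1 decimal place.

Rachford–Rice: g(ψ) = Σ zᵢ(Kᵢ−1)/(1+ψ(Kᵢ−1)) = 0.
g(0) = ΣzᵢKᵢ − 1 = 1.0207 and g(1) = 1 − Σzᵢ/Kᵢ = -0.8532, so a root lies in (0, 1).
Newton–Raphson from ψ = 0.5:
  ψ = 0.5000: g = 0.09634, g' = -1.2728 → ψ = 0.5757
  ψ = 0.5757: g = -0.00062, g' = -1.2989 → ψ = 0.5752
Converged at ψ = 0.5752.
Then V = ψ·F = 0.5752·320.5 = 184.4 mol/h and L = F − V = 136.1 mol/h.

L = 136.1 mol/h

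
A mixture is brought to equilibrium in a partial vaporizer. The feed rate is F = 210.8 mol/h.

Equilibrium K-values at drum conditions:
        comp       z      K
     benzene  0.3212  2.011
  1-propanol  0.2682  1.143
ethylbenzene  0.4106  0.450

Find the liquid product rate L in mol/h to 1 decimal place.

Newton iteration, β⁰ = 0.5:
  β = 0.5000: g = -0.06000, g' = -0.3859 → β = 0.3445
  β = 0.3445: g = -0.00123, g' = -0.3746 → β = 0.3412
Converged at β = 0.3412.
Then V = β·F = 0.3412·210.8 = 71.9 mol/h and L = F − V = 138.9 mol/h.

L = 138.9 mol/h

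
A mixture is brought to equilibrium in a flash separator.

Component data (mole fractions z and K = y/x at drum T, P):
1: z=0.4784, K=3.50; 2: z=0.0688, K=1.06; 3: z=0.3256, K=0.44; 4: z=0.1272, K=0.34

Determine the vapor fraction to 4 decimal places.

ψ = 0.6802

Newton iteration, ψ⁰ = 0.62:
  ψ = 0.6200: g = 0.05159, g' = -0.8584 → ψ = 0.6801
  ψ = 0.6801: g = 0.00007, g' = -0.8591 → ψ = 0.6802
Converged at ψ = 0.6802.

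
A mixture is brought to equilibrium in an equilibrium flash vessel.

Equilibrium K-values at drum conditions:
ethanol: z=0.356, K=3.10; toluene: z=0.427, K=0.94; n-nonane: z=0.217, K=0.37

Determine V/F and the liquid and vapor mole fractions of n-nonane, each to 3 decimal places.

Newton iteration, V/F⁰ = 0.67:
  V/F = 0.670: g = 0.0473, g' = -0.531 → V/F = 0.759
  V/F = 0.759: g = -0.0007, g' = -0.551 → V/F = 0.758
Converged at V/F = 0.758.
Compositions from xᵢ = zᵢ/(1+V/F(Kᵢ−1)), yᵢ = Kᵢxᵢ:
  ethanol: x = 0.137, y = 0.426
  toluene: x = 0.447, y = 0.421
  n-nonane: x = 0.415, y = 0.154

V/F = 0.758, x_n-nonane = 0.415, y_n-nonane = 0.154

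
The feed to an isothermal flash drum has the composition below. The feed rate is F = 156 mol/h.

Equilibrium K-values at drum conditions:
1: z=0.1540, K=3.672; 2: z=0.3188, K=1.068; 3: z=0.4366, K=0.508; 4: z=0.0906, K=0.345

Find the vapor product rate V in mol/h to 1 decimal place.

V = 27.2 mol/h

Material balance + equilibrium reduce to Σ zᵢ(Kᵢ−1)/(1+ψ(Kᵢ−1)) = 0.
Feasibility: ΣzᵢKᵢ = 1.1590, Σzᵢ/Kᵢ = 1.4625 — both > 1, two phases present.
Iterate (Newton) starting at ψ = 0.33:
  ψ = 0.3300: g = -0.09228, g' = -0.5258 → ψ = 0.1545
  ψ = 0.1545: g = 0.01420, g' = -0.7242 → ψ = 0.1741
  ψ = 0.1741: g = 0.00035, g' = -0.6895 → ψ = 0.1746
Converged at ψ = 0.1746.
Then V = ψ·F = 0.1746·156 = 27.2 mol/h and L = F − V = 128.8 mol/h.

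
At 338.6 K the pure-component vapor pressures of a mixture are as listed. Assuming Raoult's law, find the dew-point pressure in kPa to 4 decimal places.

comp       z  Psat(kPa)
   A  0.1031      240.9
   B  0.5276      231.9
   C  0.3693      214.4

At the dew point ψ → 1, so Σzᵢ/Kᵢ = 1 with Kᵢ = Pᵢˢᵃᵗ/P ⇒ 1/P = Σzᵢ/Pᵢˢᵃᵗ.
1/P = 0.1031/240.9 + 0.5276/231.9 + 0.3693/214.4 = 0.0044256 ⇒ P = 225.9592 kPa

Pdew = 225.9592 kPa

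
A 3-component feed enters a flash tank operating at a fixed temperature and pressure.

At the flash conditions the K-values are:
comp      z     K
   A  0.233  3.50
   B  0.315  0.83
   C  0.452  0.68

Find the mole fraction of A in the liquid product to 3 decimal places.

Let ψ = V/F and solve Σ zᵢ(Kᵢ−1)/(1+ψ(Kᵢ−1)) = 0.
g(0) = ΣzᵢKᵢ − 1 = 0.384 and g(1) = 1 − Σzᵢ/Kᵢ = -0.111, so a root lies in (0, 1).
Iterate (Newton) starting at ψ = 0.5:
  ψ = 0.500: g = 0.0282, g' = -0.364 → ψ = 0.577
  ψ = 0.577: g = 0.0016, g' = -0.325 → ψ = 0.582
Converged at ψ = 0.582.
Compositions from xᵢ = zᵢ/(1+ψ(Kᵢ−1)), yᵢ = Kᵢxᵢ:
  A: x = 0.095, y = 0.332
  B: x = 0.350, y = 0.290
  C: x = 0.556, y = 0.378

x_A = 0.095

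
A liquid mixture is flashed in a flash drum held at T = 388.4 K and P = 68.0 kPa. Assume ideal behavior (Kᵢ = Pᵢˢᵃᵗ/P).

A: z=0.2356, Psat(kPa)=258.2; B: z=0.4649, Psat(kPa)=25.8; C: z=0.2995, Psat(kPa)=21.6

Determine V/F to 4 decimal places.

V/F = 0.0921

Raoult's law: Kᵢ = Pᵢˢᵃᵗ/P = Pᵢˢᵃᵗ/68.0.
  K_A = 258.2/68.0 = 3.797059, K_B = 25.8/68.0 = 0.379412, K_C = 21.6/68.0 = 0.317647
Material balance + equilibrium reduce to Σ zᵢ(Kᵢ−1)/(1+V/F(Kᵢ−1)) = 0.
Feasibility: ΣzᵢKᵢ = 1.1661, Σzᵢ/Kᵢ = 2.2302 — both > 1, two phases present.
Newton–Raphson from V/F = 0.5:
  V/F = 0.5000: g = -0.45376, g' = -1.0181 → V/F = 0.0543
  V/F = 0.0543: g = 0.06131, g' = -1.7314 → V/F = 0.0897
  V/F = 0.0897: g = 0.00360, g' = -1.5370 → V/F = 0.0920
Converged at V/F = 0.0921.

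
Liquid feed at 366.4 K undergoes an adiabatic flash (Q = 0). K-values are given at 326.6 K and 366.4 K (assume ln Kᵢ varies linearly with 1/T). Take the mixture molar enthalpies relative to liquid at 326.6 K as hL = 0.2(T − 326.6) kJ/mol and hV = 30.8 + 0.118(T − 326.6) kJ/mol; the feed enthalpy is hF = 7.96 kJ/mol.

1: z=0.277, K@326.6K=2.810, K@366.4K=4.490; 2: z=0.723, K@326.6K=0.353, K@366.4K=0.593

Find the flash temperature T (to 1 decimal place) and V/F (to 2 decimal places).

T = 340.3 K, V/F = 0.18

Adiabatic flash: solve Rachford–Rice at each trial T, then check hF = ψ·hV(T) + (1−ψ)·hL(T).
  T = 326.6 K: K = (2.810, 0.353), RR gives ψ = 0.029, H_out = 0.883 kJ/mol
  T = 366.4 K: K = (4.490, 0.593), RR gives ψ = 0.473, H_out = 20.996 kJ/mol
  T = 346.5 K: K = (3.600, 0.464), RR gives ψ = 0.239, H_out = 10.954 kJ/mol
  T = 336.6 K: K = (3.194, 0.407), RR gives ψ = 0.137, H_out = 6.121 kJ/mol
  T = 341.6 K: K = (3.396, 0.435), RR gives ψ = 0.189, H_out = 8.584 kJ/mol
  T = 339.1 K: K = (3.294, 0.421), RR gives ψ = 0.163, H_out = 7.361 kJ/mol
  T = 340.4 K: K = (3.347, 0.428), RR gives ψ = 0.177, H_out = 7.999 kJ/mol
Linear interpolation between T = 339.1 (H_out = 7.361) and T = 340.4 (H_out = 7.999) on hF = 7.96 gives T ≈ 340.3 K, at which ψ = 0.18.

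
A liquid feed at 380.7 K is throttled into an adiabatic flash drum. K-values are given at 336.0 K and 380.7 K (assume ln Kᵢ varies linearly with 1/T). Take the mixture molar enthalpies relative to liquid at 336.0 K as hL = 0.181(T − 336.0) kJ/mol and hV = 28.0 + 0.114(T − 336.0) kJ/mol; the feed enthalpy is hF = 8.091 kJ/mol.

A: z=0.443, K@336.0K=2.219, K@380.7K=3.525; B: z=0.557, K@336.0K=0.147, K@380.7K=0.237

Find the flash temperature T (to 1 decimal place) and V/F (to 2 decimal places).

T = 351.4 K, V/F = 0.20

Adiabatic flash: solve Rachford–Rice at each trial T, then check hF = ψ·hV(T) + (1−ψ)·hL(T).
  T = 336.0 K: K = (2.219, 0.147), RR gives ψ = 0.062, H_out = 1.748 kJ/mol
  T = 380.7 K: K = (3.525, 0.237), RR gives ψ = 0.360, H_out = 17.093 kJ/mol
  T = 358.4 K: K = (2.839, 0.190), RR gives ψ = 0.244, H_out = 10.513 kJ/mol
  T = 347.2 K: K = (2.520, 0.168), RR gives ψ = 0.166, H_out = 6.543 kJ/mol
  T = 352.8 K: K = (2.677, 0.178), RR gives ψ = 0.207, H_out = 8.606 kJ/mol
  T = 350.0 K: K = (2.598, 0.173), RR gives ψ = 0.187, H_out = 7.597 kJ/mol
  T = 351.4 K: K = (2.637, 0.176), RR gives ψ = 0.197, H_out = 8.107 kJ/mol
Linear interpolation between T = 350.0 (H_out = 7.597) and T = 351.4 (H_out = 8.107) on hF = 8.091 gives T ≈ 351.4 K, at which ψ = 0.20.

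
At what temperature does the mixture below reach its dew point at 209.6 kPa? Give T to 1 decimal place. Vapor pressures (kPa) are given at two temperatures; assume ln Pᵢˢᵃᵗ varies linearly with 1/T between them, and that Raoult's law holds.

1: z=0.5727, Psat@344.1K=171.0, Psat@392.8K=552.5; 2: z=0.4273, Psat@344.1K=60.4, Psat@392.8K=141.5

T = 383.4 K

Dew-point temperature: Σzᵢ·P/Pᵢˢᵃᵗ(T) = 1. Interpolate ln Pᵢˢᵃᵗ = aᵢ + bᵢ/T.
  T = 344.1 K: ΣzᵢP/Pᵢˢᵃᵗ = 2.1848
  T = 392.8 K: ΣzᵢP/Pᵢˢᵃᵗ = 0.8502
  T = 368.5 K: ΣzᵢP/Pᵢˢᵃᵗ = 1.3163
  T = 380.6 K: ΣzᵢP/Pᵢˢᵃᵗ = 1.0509
  T = 386.7 K: ΣzᵢP/Pᵢˢᵃᵗ = 0.9435
  T = 383.6 K: ΣzᵢP/Pᵢˢᵃᵗ = 0.9962
  T = 382.1 K: ΣzᵢP/Pᵢˢᵃᵗ = 1.0231
Interpolating between 382.1 K and 383.6 K gives T ≈ 383.4 K.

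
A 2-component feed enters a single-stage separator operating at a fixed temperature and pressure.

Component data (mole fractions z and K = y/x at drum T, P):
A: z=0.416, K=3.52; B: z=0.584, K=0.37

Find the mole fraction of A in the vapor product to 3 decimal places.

Rachford–Rice: g(β) = Σ zᵢ(Kᵢ−1)/(1+β(Kᵢ−1)) = 0.
Feasibility: ΣzᵢKᵢ = 1.680, Σzᵢ/Kᵢ = 1.697 — both > 1, two phases present.
Newton–Raphson from β = 0.46:
  β = 0.460: g = -0.0325, g' = -1.026 → β = 0.428
  β = 0.428: g = 0.0003, g' = -1.046 → β = 0.429
Converged at β = 0.429.
Compositions from xᵢ = zᵢ/(1+β(Kᵢ−1)), yᵢ = Kᵢxᵢ:
  A: x = 0.200, y = 0.704
  B: x = 0.800, y = 0.296

y_A = 0.704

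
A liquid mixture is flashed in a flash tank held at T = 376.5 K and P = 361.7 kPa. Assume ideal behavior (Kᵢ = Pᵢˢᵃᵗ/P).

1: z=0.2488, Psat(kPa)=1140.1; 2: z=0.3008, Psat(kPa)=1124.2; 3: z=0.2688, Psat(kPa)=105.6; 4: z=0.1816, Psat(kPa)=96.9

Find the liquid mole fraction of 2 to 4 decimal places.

Raoult's law: Kᵢ = Pᵢˢᵃᵗ/P = Pᵢˢᵃᵗ/361.7.
  K_1 = 1140.1/361.7 = 3.152060, K_2 = 1124.2/361.7 = 3.108101, K_3 = 105.6/361.7 = 0.291955, K_4 = 96.9/361.7 = 0.267902
Let ψ = V/F and solve Σ zᵢ(Kᵢ−1)/(1+ψ(Kᵢ−1)) = 0.
Check two-phase: ΣzᵢKᵢ = 1.8463 > 1 and Σzᵢ/Kᵢ = 1.7743 > 1, so g(0) = 0.8463 > 0 and g(1) = -0.7743 < 0.
Newton iteration, ψ⁰ = 0.63:
  ψ = 0.6300: g = -0.09069, g' = -1.2287 → ψ = 0.5562
  ψ = 0.5562: g = -0.00264, g' = -1.1656 → ψ = 0.5539
Converged at ψ = 0.5539.
Compositions from xᵢ = zᵢ/(1+ψ(Kᵢ−1)), yᵢ = Kᵢxᵢ:
  1: x = 0.1135, y = 0.3578
  2: x = 0.1388, y = 0.4313
  3: x = 0.4423, y = 0.1291
  4: x = 0.3055, y = 0.0818

x_2 = 0.1388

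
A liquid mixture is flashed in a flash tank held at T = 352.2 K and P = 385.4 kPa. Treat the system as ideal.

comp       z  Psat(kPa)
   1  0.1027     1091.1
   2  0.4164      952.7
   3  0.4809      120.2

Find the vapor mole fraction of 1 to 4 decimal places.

y_1 = 0.1607

Raoult's law: Kᵢ = Pᵢˢᵃᵗ/P = Pᵢˢᵃᵗ/385.4.
  K_1 = 1091.1/385.4 = 2.831085, K_2 = 952.7/385.4 = 2.471977, K_3 = 120.2/385.4 = 0.311884
Let ψ = V/F and solve Σ zᵢ(Kᵢ−1)/(1+ψ(Kᵢ−1)) = 0.
Feasibility: ΣzᵢKᵢ = 1.4701, Σzᵢ/Kᵢ = 1.7466 — both > 1, two phases present.
Iterate (Newton) starting at ψ = 0.5:
  ψ = 0.5000: g = -0.05324, g' = -0.9225 → ψ = 0.4423
  ψ = 0.4423: g = -0.00054, g' = -0.9066 → ψ = 0.4417
Converged at ψ = 0.4417.
Compositions from xᵢ = zᵢ/(1+ψ(Kᵢ−1)), yᵢ = Kᵢxᵢ:
  1: x = 0.0568, y = 0.1607
  2: x = 0.2523, y = 0.6238
  3: x = 0.6909, y = 0.2155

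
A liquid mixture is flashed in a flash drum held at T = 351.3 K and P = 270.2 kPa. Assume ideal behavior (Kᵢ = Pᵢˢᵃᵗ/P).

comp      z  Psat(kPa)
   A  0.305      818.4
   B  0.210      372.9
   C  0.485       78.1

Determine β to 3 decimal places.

β = 0.320

Raoult's law: Kᵢ = Pᵢˢᵃᵗ/P = Pᵢˢᵃᵗ/270.2.
  K_A = 818.4/270.2 = 3.02887, K_B = 372.9/270.2 = 1.38009, K_C = 78.1/270.2 = 0.28905
Newton iteration, β⁰ = 0.68:
  β = 0.680: g = -0.3441, g' = -1.160 → β = 0.383
  β = 0.383: g = -0.0562, g' = -0.884 → β = 0.320
Converged at β = 0.320.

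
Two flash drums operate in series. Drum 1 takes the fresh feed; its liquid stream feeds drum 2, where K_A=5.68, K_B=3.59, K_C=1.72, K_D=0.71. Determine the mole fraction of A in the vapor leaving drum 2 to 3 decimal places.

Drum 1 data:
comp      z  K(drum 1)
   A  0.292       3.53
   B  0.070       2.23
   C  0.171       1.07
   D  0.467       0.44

Drum 1:
Rachford–Rice: g(ψ₁) = Σ zᵢ(Kᵢ−1)/(1+ψ₁(Kᵢ−1)) = 0.
Feasibility: ΣzᵢKᵢ = 1.575, Σzᵢ/Kᵢ = 1.335 — both > 1, two phases present.
Newton iteration, ψ₁⁰ = 0.65:
  ψ₁ = 0.650: g = -0.0725, g' = -0.663 → ψ₁ = 0.541
Converged at ψ₁ = 0.541.
Drum-1 compositions:
  A: x = 0.123, y = 0.435
  B: x = 0.042, y = 0.094
  C: x = 0.165, y = 0.176
  D: x = 0.670, y = 0.295
Drum-2 feed = drum-1 liquid: z₂ = (0.1233, 0.0420, 0.1648, 0.6699).
Drum 2:
Let ψ₂ = V/F and solve Σ zᵢ(Kᵢ−1)/(1+ψ₂(Kᵢ−1)) = 0.
Check two-phase: ΣzᵢKᵢ = 1.610 > 1 and Σzᵢ/Kᵢ = 1.073 > 1, so g(0) = 0.610 > 0 and g(1) = -0.073 < 0.
Iterate (Newton) starting at ψ₂ = 0.5:
  ψ₂ = 0.500: g = 0.0802, g' = -0.419 → ψ₂ = 0.691
  ψ₂ = 0.691: g = 0.0114, g' = -0.313 → ψ₂ = 0.728
  ψ₂ = 0.728: g = 0.0002, g' = -0.300 → ψ₂ = 0.729
Converged at ψ₂ = 0.729.
  A: x = 0.028, y = 0.159
  B: x = 0.015, y = 0.052
  C: x = 0.108, y = 0.186
  D: x = 0.849, y = 0.603

y_A (drum 2) = 0.159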